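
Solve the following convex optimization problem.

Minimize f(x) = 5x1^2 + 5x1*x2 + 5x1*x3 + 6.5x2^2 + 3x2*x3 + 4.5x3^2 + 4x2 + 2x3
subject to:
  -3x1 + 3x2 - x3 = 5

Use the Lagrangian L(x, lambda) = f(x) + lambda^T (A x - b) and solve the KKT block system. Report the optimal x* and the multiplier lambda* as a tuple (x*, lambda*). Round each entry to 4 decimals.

Form the Lagrangian:
  L(x, lambda) = (1/2) x^T Q x + c^T x + lambda^T (A x - b)
Stationarity (grad_x L = 0): Q x + c + A^T lambda = 0.
Primal feasibility: A x = b.

This gives the KKT block system:
  [ Q   A^T ] [ x     ]   [-c ]
  [ A    0  ] [ lambda ] = [ b ]

Solving the linear system:
  x*      = (-0.9565, 0.6522, -0.1739)
  lambda* = (-2.3913)
  f(x*)   = 7.1087

x* = (-0.9565, 0.6522, -0.1739), lambda* = (-2.3913)


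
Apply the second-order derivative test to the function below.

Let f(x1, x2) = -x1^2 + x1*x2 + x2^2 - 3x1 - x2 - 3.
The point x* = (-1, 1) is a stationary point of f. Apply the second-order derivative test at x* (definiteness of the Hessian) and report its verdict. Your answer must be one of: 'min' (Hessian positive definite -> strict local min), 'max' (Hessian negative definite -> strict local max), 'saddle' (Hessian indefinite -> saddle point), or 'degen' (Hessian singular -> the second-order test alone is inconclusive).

Compute the Hessian H = grad^2 f:
  H = [[-2, 1], [1, 2]]
Verify stationarity: grad f(x*) = H x* + g = (0, 0).
Eigenvalues of H: -2.2361, 2.2361.
Eigenvalues have mixed signs, so H is indefinite -> x* is a saddle point.

saddle


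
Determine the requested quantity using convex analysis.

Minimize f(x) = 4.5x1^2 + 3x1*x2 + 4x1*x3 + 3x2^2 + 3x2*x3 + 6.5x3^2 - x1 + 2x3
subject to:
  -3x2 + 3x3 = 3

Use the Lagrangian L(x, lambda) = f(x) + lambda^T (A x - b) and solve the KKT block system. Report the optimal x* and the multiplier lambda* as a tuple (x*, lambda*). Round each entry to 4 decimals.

Form the Lagrangian:
  L(x, lambda) = (1/2) x^T Q x + c^T x + lambda^T (A x - b)
Stationarity (grad_x L = 0): Q x + c + A^T lambda = 0.
Primal feasibility: A x = b.

This gives the KKT block system:
  [ Q   A^T ] [ x     ]   [-c ]
  [ A    0  ] [ lambda ] = [ b ]

Solving the linear system:
  x*      = (0.2898, -0.8011, 0.1989)
  lambda* = (-1.1136)
  f(x*)   = 1.7244

x* = (0.2898, -0.8011, 0.1989), lambda* = (-1.1136)


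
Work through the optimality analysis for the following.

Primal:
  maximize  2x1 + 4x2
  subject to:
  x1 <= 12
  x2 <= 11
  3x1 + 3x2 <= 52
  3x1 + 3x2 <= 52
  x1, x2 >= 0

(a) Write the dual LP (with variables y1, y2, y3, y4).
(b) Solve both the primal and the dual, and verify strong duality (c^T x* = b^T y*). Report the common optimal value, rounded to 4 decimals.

The standard primal-dual pair for 'max c^T x s.t. A x <= b, x >= 0' is:
  Dual:  min b^T y  s.t.  A^T y >= c,  y >= 0.

So the dual LP is:
  minimize  12y1 + 11y2 + 52y3 + 52y4
  subject to:
    y1 + 3y3 + 3y4 >= 2
    y2 + 3y3 + 3y4 >= 4
    y1, y2, y3, y4 >= 0

Solving the primal: x* = (6.3333, 11).
  primal value c^T x* = 56.6667.
Solving the dual: y* = (0, 2, 0.6667, 0).
  dual value b^T y* = 56.6667.
Strong duality: c^T x* = b^T y*. Confirmed.

56.6667


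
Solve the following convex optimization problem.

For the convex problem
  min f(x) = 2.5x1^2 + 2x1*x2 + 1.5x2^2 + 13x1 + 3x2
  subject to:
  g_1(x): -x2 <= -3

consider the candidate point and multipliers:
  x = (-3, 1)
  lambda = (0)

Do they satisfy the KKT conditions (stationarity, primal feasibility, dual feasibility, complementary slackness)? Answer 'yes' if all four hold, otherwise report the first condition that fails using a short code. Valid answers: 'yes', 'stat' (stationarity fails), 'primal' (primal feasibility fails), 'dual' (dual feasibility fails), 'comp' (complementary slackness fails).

Gradient of f: grad f(x) = Q x + c = (0, 0)
Constraint values g_i(x) = a_i^T x - b_i:
  g_1((-3, 1)) = 2
Stationarity residual: grad f(x) + sum_i lambda_i a_i = (0, 0)
  -> stationarity OK
Primal feasibility (all g_i <= 0): FAILS
Dual feasibility (all lambda_i >= 0): OK
Complementary slackness (lambda_i * g_i(x) = 0 for all i): OK

Verdict: the first failing condition is primal_feasibility -> primal.

primal


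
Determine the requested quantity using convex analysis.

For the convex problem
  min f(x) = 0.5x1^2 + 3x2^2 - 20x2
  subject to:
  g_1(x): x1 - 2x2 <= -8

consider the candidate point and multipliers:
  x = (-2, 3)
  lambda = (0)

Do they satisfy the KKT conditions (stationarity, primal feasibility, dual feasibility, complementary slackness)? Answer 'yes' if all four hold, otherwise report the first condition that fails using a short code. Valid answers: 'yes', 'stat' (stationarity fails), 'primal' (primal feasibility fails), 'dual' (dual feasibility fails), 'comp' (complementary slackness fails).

Gradient of f: grad f(x) = Q x + c = (-2, -2)
Constraint values g_i(x) = a_i^T x - b_i:
  g_1((-2, 3)) = 0
Stationarity residual: grad f(x) + sum_i lambda_i a_i = (-2, -2)
  -> stationarity FAILS
Primal feasibility (all g_i <= 0): OK
Dual feasibility (all lambda_i >= 0): OK
Complementary slackness (lambda_i * g_i(x) = 0 for all i): OK

Verdict: the first failing condition is stationarity -> stat.

stat


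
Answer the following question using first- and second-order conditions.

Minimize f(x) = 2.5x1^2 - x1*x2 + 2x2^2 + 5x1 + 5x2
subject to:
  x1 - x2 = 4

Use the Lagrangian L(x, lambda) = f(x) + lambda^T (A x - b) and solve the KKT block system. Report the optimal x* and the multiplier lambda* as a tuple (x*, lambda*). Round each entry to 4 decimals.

Form the Lagrangian:
  L(x, lambda) = (1/2) x^T Q x + c^T x + lambda^T (A x - b)
Stationarity (grad_x L = 0): Q x + c + A^T lambda = 0.
Primal feasibility: A x = b.

This gives the KKT block system:
  [ Q   A^T ] [ x     ]   [-c ]
  [ A    0  ] [ lambda ] = [ b ]

Solving the linear system:
  x*      = (0.2857, -3.7143)
  lambda* = (-10.1429)
  f(x*)   = 11.7143

x* = (0.2857, -3.7143), lambda* = (-10.1429)


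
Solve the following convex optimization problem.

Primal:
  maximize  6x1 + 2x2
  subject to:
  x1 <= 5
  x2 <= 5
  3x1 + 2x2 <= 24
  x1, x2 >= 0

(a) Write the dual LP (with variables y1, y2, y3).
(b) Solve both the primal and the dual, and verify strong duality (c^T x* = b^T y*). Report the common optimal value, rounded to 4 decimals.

The standard primal-dual pair for 'max c^T x s.t. A x <= b, x >= 0' is:
  Dual:  min b^T y  s.t.  A^T y >= c,  y >= 0.

So the dual LP is:
  minimize  5y1 + 5y2 + 24y3
  subject to:
    y1 + 3y3 >= 6
    y2 + 2y3 >= 2
    y1, y2, y3 >= 0

Solving the primal: x* = (5, 4.5).
  primal value c^T x* = 39.
Solving the dual: y* = (3, 0, 1).
  dual value b^T y* = 39.
Strong duality: c^T x* = b^T y*. Confirmed.

39


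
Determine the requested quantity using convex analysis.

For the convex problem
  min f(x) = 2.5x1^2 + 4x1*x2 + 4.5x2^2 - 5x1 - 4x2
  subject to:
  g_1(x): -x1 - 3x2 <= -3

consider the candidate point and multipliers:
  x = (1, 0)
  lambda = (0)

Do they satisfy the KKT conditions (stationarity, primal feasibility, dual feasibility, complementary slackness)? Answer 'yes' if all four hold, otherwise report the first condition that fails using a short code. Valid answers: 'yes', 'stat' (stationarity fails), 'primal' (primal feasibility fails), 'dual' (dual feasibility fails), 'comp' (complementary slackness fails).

Gradient of f: grad f(x) = Q x + c = (0, 0)
Constraint values g_i(x) = a_i^T x - b_i:
  g_1((1, 0)) = 2
Stationarity residual: grad f(x) + sum_i lambda_i a_i = (0, 0)
  -> stationarity OK
Primal feasibility (all g_i <= 0): FAILS
Dual feasibility (all lambda_i >= 0): OK
Complementary slackness (lambda_i * g_i(x) = 0 for all i): OK

Verdict: the first failing condition is primal_feasibility -> primal.

primal


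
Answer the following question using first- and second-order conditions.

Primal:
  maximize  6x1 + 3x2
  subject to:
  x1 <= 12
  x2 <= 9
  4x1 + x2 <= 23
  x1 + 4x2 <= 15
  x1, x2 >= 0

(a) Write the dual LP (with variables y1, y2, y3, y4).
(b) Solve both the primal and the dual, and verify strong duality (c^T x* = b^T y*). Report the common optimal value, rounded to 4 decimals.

The standard primal-dual pair for 'max c^T x s.t. A x <= b, x >= 0' is:
  Dual:  min b^T y  s.t.  A^T y >= c,  y >= 0.

So the dual LP is:
  minimize  12y1 + 9y2 + 23y3 + 15y4
  subject to:
    y1 + 4y3 + y4 >= 6
    y2 + y3 + 4y4 >= 3
    y1, y2, y3, y4 >= 0

Solving the primal: x* = (5.1333, 2.4667).
  primal value c^T x* = 38.2.
Solving the dual: y* = (0, 0, 1.4, 0.4).
  dual value b^T y* = 38.2.
Strong duality: c^T x* = b^T y*. Confirmed.

38.2


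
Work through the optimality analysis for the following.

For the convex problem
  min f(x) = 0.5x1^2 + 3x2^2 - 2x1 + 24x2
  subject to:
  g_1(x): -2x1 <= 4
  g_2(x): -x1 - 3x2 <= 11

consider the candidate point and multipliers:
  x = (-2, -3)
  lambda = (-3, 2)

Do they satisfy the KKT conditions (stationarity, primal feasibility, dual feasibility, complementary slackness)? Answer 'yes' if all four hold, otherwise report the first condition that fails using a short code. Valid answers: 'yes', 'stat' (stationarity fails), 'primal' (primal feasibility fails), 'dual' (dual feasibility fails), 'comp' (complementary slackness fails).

Gradient of f: grad f(x) = Q x + c = (-4, 6)
Constraint values g_i(x) = a_i^T x - b_i:
  g_1((-2, -3)) = 0
  g_2((-2, -3)) = 0
Stationarity residual: grad f(x) + sum_i lambda_i a_i = (0, 0)
  -> stationarity OK
Primal feasibility (all g_i <= 0): OK
Dual feasibility (all lambda_i >= 0): FAILS
Complementary slackness (lambda_i * g_i(x) = 0 for all i): OK

Verdict: the first failing condition is dual_feasibility -> dual.

dual


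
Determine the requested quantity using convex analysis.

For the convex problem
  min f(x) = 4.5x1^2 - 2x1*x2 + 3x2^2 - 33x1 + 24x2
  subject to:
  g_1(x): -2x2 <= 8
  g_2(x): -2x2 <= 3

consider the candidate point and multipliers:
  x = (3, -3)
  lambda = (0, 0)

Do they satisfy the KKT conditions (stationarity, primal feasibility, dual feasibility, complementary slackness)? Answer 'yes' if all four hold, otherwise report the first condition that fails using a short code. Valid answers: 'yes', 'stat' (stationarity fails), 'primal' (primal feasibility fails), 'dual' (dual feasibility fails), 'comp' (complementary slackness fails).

Gradient of f: grad f(x) = Q x + c = (0, 0)
Constraint values g_i(x) = a_i^T x - b_i:
  g_1((3, -3)) = -2
  g_2((3, -3)) = 3
Stationarity residual: grad f(x) + sum_i lambda_i a_i = (0, 0)
  -> stationarity OK
Primal feasibility (all g_i <= 0): FAILS
Dual feasibility (all lambda_i >= 0): OK
Complementary slackness (lambda_i * g_i(x) = 0 for all i): OK

Verdict: the first failing condition is primal_feasibility -> primal.

primal


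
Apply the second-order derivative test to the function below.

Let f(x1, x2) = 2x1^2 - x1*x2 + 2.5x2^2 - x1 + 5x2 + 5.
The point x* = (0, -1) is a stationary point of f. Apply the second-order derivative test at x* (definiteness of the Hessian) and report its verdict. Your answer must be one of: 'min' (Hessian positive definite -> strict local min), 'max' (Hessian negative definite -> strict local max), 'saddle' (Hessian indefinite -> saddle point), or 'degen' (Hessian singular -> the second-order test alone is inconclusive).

Compute the Hessian H = grad^2 f:
  H = [[4, -1], [-1, 5]]
Verify stationarity: grad f(x*) = H x* + g = (0, 0).
Eigenvalues of H: 3.382, 5.618.
Both eigenvalues > 0, so H is positive definite -> x* is a strict local min.

min


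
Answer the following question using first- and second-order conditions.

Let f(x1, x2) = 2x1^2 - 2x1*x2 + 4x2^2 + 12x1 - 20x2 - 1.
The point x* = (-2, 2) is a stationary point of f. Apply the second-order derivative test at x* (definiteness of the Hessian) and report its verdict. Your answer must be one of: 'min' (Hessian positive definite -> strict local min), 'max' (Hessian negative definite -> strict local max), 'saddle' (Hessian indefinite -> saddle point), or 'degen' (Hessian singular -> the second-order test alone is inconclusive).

Compute the Hessian H = grad^2 f:
  H = [[4, -2], [-2, 8]]
Verify stationarity: grad f(x*) = H x* + g = (0, 0).
Eigenvalues of H: 3.1716, 8.8284.
Both eigenvalues > 0, so H is positive definite -> x* is a strict local min.

min


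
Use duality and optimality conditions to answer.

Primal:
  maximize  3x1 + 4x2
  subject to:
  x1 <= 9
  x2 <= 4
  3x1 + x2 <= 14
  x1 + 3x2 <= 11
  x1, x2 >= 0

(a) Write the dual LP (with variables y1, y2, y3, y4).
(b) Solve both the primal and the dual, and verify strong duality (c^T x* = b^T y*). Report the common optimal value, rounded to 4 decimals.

The standard primal-dual pair for 'max c^T x s.t. A x <= b, x >= 0' is:
  Dual:  min b^T y  s.t.  A^T y >= c,  y >= 0.

So the dual LP is:
  minimize  9y1 + 4y2 + 14y3 + 11y4
  subject to:
    y1 + 3y3 + y4 >= 3
    y2 + y3 + 3y4 >= 4
    y1, y2, y3, y4 >= 0

Solving the primal: x* = (3.875, 2.375).
  primal value c^T x* = 21.125.
Solving the dual: y* = (0, 0, 0.625, 1.125).
  dual value b^T y* = 21.125.
Strong duality: c^T x* = b^T y*. Confirmed.

21.125


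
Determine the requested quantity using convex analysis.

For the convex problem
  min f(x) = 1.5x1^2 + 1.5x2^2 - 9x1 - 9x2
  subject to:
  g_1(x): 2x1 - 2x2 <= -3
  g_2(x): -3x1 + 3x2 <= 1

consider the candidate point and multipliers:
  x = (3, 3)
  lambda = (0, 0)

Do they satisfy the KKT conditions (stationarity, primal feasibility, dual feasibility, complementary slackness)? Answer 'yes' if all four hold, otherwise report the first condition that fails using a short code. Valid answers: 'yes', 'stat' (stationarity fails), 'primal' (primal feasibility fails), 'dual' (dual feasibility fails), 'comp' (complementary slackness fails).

Gradient of f: grad f(x) = Q x + c = (0, 0)
Constraint values g_i(x) = a_i^T x - b_i:
  g_1((3, 3)) = 3
  g_2((3, 3)) = -1
Stationarity residual: grad f(x) + sum_i lambda_i a_i = (0, 0)
  -> stationarity OK
Primal feasibility (all g_i <= 0): FAILS
Dual feasibility (all lambda_i >= 0): OK
Complementary slackness (lambda_i * g_i(x) = 0 for all i): OK

Verdict: the first failing condition is primal_feasibility -> primal.

primal


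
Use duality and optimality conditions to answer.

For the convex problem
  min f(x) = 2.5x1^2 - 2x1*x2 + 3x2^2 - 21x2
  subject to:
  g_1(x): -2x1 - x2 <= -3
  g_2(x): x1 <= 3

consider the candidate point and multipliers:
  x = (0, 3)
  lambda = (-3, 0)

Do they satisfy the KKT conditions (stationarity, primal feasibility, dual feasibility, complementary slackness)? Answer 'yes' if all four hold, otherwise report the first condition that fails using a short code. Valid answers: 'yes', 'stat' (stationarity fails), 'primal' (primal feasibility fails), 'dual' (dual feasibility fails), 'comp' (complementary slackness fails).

Gradient of f: grad f(x) = Q x + c = (-6, -3)
Constraint values g_i(x) = a_i^T x - b_i:
  g_1((0, 3)) = 0
  g_2((0, 3)) = -3
Stationarity residual: grad f(x) + sum_i lambda_i a_i = (0, 0)
  -> stationarity OK
Primal feasibility (all g_i <= 0): OK
Dual feasibility (all lambda_i >= 0): FAILS
Complementary slackness (lambda_i * g_i(x) = 0 for all i): OK

Verdict: the first failing condition is dual_feasibility -> dual.

dual


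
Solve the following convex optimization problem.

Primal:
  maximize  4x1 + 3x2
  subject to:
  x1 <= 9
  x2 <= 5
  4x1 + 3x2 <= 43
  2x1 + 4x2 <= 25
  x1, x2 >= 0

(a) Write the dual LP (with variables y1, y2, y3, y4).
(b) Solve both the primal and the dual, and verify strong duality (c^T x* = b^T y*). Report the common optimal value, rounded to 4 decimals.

The standard primal-dual pair for 'max c^T x s.t. A x <= b, x >= 0' is:
  Dual:  min b^T y  s.t.  A^T y >= c,  y >= 0.

So the dual LP is:
  minimize  9y1 + 5y2 + 43y3 + 25y4
  subject to:
    y1 + 4y3 + 2y4 >= 4
    y2 + 3y3 + 4y4 >= 3
    y1, y2, y3, y4 >= 0

Solving the primal: x* = (9, 1.75).
  primal value c^T x* = 41.25.
Solving the dual: y* = (2.5, 0, 0, 0.75).
  dual value b^T y* = 41.25.
Strong duality: c^T x* = b^T y*. Confirmed.

41.25


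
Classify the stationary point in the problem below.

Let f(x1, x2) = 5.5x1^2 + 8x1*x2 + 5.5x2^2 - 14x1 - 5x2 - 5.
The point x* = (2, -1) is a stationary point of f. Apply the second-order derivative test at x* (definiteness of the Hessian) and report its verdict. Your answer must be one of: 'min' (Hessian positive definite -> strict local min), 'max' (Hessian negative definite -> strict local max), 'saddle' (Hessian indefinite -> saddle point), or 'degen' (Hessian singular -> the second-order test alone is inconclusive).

Compute the Hessian H = grad^2 f:
  H = [[11, 8], [8, 11]]
Verify stationarity: grad f(x*) = H x* + g = (0, 0).
Eigenvalues of H: 3, 19.
Both eigenvalues > 0, so H is positive definite -> x* is a strict local min.

min


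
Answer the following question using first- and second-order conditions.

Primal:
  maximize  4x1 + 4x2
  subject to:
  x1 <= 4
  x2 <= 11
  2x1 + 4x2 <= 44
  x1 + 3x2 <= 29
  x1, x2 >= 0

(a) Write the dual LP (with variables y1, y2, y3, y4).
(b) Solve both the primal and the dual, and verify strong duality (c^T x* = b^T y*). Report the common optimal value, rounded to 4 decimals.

The standard primal-dual pair for 'max c^T x s.t. A x <= b, x >= 0' is:
  Dual:  min b^T y  s.t.  A^T y >= c,  y >= 0.

So the dual LP is:
  minimize  4y1 + 11y2 + 44y3 + 29y4
  subject to:
    y1 + 2y3 + y4 >= 4
    y2 + 4y3 + 3y4 >= 4
    y1, y2, y3, y4 >= 0

Solving the primal: x* = (4, 8.3333).
  primal value c^T x* = 49.3333.
Solving the dual: y* = (2.6667, 0, 0, 1.3333).
  dual value b^T y* = 49.3333.
Strong duality: c^T x* = b^T y*. Confirmed.

49.3333


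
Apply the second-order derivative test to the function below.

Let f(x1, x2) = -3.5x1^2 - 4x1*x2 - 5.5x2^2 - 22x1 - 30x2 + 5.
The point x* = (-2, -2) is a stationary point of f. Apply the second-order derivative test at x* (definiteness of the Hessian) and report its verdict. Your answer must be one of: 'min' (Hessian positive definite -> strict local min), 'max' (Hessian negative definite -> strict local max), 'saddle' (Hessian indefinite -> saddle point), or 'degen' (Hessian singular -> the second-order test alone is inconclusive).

Compute the Hessian H = grad^2 f:
  H = [[-7, -4], [-4, -11]]
Verify stationarity: grad f(x*) = H x* + g = (0, 0).
Eigenvalues of H: -13.4721, -4.5279.
Both eigenvalues < 0, so H is negative definite -> x* is a strict local max.

max


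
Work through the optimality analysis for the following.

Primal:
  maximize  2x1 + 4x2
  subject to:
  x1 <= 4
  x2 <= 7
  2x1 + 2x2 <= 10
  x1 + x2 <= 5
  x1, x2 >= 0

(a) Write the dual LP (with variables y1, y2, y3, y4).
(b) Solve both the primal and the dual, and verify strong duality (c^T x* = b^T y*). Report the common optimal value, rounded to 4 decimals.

The standard primal-dual pair for 'max c^T x s.t. A x <= b, x >= 0' is:
  Dual:  min b^T y  s.t.  A^T y >= c,  y >= 0.

So the dual LP is:
  minimize  4y1 + 7y2 + 10y3 + 5y4
  subject to:
    y1 + 2y3 + y4 >= 2
    y2 + 2y3 + y4 >= 4
    y1, y2, y3, y4 >= 0

Solving the primal: x* = (0, 5).
  primal value c^T x* = 20.
Solving the dual: y* = (0, 0, 2, 0).
  dual value b^T y* = 20.
Strong duality: c^T x* = b^T y*. Confirmed.

20


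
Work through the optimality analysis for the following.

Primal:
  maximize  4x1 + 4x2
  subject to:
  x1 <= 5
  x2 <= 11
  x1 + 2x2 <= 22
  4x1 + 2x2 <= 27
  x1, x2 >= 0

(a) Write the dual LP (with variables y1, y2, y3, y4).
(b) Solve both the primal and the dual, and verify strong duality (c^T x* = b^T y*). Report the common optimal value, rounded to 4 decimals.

The standard primal-dual pair for 'max c^T x s.t. A x <= b, x >= 0' is:
  Dual:  min b^T y  s.t.  A^T y >= c,  y >= 0.

So the dual LP is:
  minimize  5y1 + 11y2 + 22y3 + 27y4
  subject to:
    y1 + y3 + 4y4 >= 4
    y2 + 2y3 + 2y4 >= 4
    y1, y2, y3, y4 >= 0

Solving the primal: x* = (1.6667, 10.1667).
  primal value c^T x* = 47.3333.
Solving the dual: y* = (0, 0, 1.3333, 0.6667).
  dual value b^T y* = 47.3333.
Strong duality: c^T x* = b^T y*. Confirmed.

47.3333


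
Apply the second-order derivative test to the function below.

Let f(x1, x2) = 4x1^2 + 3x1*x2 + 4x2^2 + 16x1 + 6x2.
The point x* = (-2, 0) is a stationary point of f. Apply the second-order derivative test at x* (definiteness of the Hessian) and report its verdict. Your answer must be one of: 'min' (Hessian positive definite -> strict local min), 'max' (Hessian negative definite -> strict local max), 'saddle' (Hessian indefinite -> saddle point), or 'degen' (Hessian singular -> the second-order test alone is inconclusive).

Compute the Hessian H = grad^2 f:
  H = [[8, 3], [3, 8]]
Verify stationarity: grad f(x*) = H x* + g = (0, 0).
Eigenvalues of H: 5, 11.
Both eigenvalues > 0, so H is positive definite -> x* is a strict local min.

min


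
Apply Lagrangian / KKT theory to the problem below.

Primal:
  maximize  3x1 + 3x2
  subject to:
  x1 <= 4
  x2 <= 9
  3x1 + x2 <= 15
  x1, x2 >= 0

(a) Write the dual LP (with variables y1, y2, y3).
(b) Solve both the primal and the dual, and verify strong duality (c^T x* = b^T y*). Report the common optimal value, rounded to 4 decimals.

The standard primal-dual pair for 'max c^T x s.t. A x <= b, x >= 0' is:
  Dual:  min b^T y  s.t.  A^T y >= c,  y >= 0.

So the dual LP is:
  minimize  4y1 + 9y2 + 15y3
  subject to:
    y1 + 3y3 >= 3
    y2 + y3 >= 3
    y1, y2, y3 >= 0

Solving the primal: x* = (2, 9).
  primal value c^T x* = 33.
Solving the dual: y* = (0, 2, 1).
  dual value b^T y* = 33.
Strong duality: c^T x* = b^T y*. Confirmed.

33


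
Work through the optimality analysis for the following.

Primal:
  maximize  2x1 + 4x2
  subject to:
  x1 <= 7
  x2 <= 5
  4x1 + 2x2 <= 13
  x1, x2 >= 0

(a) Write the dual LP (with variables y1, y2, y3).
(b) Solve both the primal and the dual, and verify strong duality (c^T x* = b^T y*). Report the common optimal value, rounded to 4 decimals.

The standard primal-dual pair for 'max c^T x s.t. A x <= b, x >= 0' is:
  Dual:  min b^T y  s.t.  A^T y >= c,  y >= 0.

So the dual LP is:
  minimize  7y1 + 5y2 + 13y3
  subject to:
    y1 + 4y3 >= 2
    y2 + 2y3 >= 4
    y1, y2, y3 >= 0

Solving the primal: x* = (0.75, 5).
  primal value c^T x* = 21.5.
Solving the dual: y* = (0, 3, 0.5).
  dual value b^T y* = 21.5.
Strong duality: c^T x* = b^T y*. Confirmed.

21.5


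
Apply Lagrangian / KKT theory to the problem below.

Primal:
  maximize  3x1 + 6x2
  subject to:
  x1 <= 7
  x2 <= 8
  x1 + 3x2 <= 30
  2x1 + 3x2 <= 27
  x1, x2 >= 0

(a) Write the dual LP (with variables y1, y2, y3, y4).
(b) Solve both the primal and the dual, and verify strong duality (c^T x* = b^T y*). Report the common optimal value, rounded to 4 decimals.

The standard primal-dual pair for 'max c^T x s.t. A x <= b, x >= 0' is:
  Dual:  min b^T y  s.t.  A^T y >= c,  y >= 0.

So the dual LP is:
  minimize  7y1 + 8y2 + 30y3 + 27y4
  subject to:
    y1 + y3 + 2y4 >= 3
    y2 + 3y3 + 3y4 >= 6
    y1, y2, y3, y4 >= 0

Solving the primal: x* = (1.5, 8).
  primal value c^T x* = 52.5.
Solving the dual: y* = (0, 1.5, 0, 1.5).
  dual value b^T y* = 52.5.
Strong duality: c^T x* = b^T y*. Confirmed.

52.5


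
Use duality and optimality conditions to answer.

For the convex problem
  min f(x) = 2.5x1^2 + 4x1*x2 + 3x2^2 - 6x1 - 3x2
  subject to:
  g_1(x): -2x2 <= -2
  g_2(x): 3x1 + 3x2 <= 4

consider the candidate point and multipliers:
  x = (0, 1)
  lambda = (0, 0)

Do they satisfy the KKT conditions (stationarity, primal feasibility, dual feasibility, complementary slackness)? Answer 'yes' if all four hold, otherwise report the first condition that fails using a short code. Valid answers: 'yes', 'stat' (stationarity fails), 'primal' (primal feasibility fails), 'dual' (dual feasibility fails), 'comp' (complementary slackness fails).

Gradient of f: grad f(x) = Q x + c = (-2, 3)
Constraint values g_i(x) = a_i^T x - b_i:
  g_1((0, 1)) = 0
  g_2((0, 1)) = -1
Stationarity residual: grad f(x) + sum_i lambda_i a_i = (-2, 3)
  -> stationarity FAILS
Primal feasibility (all g_i <= 0): OK
Dual feasibility (all lambda_i >= 0): OK
Complementary slackness (lambda_i * g_i(x) = 0 for all i): OK

Verdict: the first failing condition is stationarity -> stat.

stat


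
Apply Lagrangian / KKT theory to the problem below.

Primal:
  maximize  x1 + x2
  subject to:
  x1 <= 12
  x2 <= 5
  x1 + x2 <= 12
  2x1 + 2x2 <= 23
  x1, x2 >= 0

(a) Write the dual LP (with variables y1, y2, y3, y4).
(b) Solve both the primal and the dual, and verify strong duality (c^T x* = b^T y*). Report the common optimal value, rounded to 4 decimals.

The standard primal-dual pair for 'max c^T x s.t. A x <= b, x >= 0' is:
  Dual:  min b^T y  s.t.  A^T y >= c,  y >= 0.

So the dual LP is:
  minimize  12y1 + 5y2 + 12y3 + 23y4
  subject to:
    y1 + y3 + 2y4 >= 1
    y2 + y3 + 2y4 >= 1
    y1, y2, y3, y4 >= 0

Solving the primal: x* = (11.5, 0).
  primal value c^T x* = 11.5.
Solving the dual: y* = (0, 0, 0, 0.5).
  dual value b^T y* = 11.5.
Strong duality: c^T x* = b^T y*. Confirmed.

11.5


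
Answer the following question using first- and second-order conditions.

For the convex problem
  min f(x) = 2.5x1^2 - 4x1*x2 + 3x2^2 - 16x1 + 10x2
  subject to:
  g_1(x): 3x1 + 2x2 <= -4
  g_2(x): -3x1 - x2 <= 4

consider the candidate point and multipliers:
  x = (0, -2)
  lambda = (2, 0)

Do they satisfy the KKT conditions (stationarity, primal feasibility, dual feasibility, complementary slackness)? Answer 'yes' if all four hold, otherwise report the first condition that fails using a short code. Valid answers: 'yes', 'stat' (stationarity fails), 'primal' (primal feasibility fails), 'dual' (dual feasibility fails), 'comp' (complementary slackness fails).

Gradient of f: grad f(x) = Q x + c = (-8, -2)
Constraint values g_i(x) = a_i^T x - b_i:
  g_1((0, -2)) = 0
  g_2((0, -2)) = -2
Stationarity residual: grad f(x) + sum_i lambda_i a_i = (-2, 2)
  -> stationarity FAILS
Primal feasibility (all g_i <= 0): OK
Dual feasibility (all lambda_i >= 0): OK
Complementary slackness (lambda_i * g_i(x) = 0 for all i): OK

Verdict: the first failing condition is stationarity -> stat.

stat


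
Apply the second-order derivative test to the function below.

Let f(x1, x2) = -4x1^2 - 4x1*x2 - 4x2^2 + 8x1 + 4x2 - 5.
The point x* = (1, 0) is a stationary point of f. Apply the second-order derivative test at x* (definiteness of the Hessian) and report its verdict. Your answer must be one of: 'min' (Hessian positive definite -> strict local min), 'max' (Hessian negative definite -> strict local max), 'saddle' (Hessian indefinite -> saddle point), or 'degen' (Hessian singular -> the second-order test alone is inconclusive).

Compute the Hessian H = grad^2 f:
  H = [[-8, -4], [-4, -8]]
Verify stationarity: grad f(x*) = H x* + g = (0, 0).
Eigenvalues of H: -12, -4.
Both eigenvalues < 0, so H is negative definite -> x* is a strict local max.

max


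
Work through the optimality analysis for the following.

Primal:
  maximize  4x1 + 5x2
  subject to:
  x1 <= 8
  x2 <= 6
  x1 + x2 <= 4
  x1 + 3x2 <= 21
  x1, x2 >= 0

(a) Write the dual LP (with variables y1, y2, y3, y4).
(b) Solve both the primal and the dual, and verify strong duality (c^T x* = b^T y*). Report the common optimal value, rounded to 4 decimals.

The standard primal-dual pair for 'max c^T x s.t. A x <= b, x >= 0' is:
  Dual:  min b^T y  s.t.  A^T y >= c,  y >= 0.

So the dual LP is:
  minimize  8y1 + 6y2 + 4y3 + 21y4
  subject to:
    y1 + y3 + y4 >= 4
    y2 + y3 + 3y4 >= 5
    y1, y2, y3, y4 >= 0

Solving the primal: x* = (0, 4).
  primal value c^T x* = 20.
Solving the dual: y* = (0, 0, 5, 0).
  dual value b^T y* = 20.
Strong duality: c^T x* = b^T y*. Confirmed.

20


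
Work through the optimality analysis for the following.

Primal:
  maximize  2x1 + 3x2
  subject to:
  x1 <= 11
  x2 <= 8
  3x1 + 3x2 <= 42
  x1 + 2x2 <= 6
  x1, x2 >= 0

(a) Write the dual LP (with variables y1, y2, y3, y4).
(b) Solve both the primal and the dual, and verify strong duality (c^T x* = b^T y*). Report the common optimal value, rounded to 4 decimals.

The standard primal-dual pair for 'max c^T x s.t. A x <= b, x >= 0' is:
  Dual:  min b^T y  s.t.  A^T y >= c,  y >= 0.

So the dual LP is:
  minimize  11y1 + 8y2 + 42y3 + 6y4
  subject to:
    y1 + 3y3 + y4 >= 2
    y2 + 3y3 + 2y4 >= 3
    y1, y2, y3, y4 >= 0

Solving the primal: x* = (6, 0).
  primal value c^T x* = 12.
Solving the dual: y* = (0, 0, 0, 2).
  dual value b^T y* = 12.
Strong duality: c^T x* = b^T y*. Confirmed.

12


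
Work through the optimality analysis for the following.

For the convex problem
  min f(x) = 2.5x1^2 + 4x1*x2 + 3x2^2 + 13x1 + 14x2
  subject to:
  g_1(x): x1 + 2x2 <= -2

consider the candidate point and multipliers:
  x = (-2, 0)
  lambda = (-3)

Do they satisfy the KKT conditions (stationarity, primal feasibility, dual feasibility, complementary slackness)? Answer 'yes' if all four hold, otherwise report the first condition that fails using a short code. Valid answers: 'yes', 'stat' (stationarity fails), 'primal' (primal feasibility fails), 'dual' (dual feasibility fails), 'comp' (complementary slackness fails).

Gradient of f: grad f(x) = Q x + c = (3, 6)
Constraint values g_i(x) = a_i^T x - b_i:
  g_1((-2, 0)) = 0
Stationarity residual: grad f(x) + sum_i lambda_i a_i = (0, 0)
  -> stationarity OK
Primal feasibility (all g_i <= 0): OK
Dual feasibility (all lambda_i >= 0): FAILS
Complementary slackness (lambda_i * g_i(x) = 0 for all i): OK

Verdict: the first failing condition is dual_feasibility -> dual.

dual


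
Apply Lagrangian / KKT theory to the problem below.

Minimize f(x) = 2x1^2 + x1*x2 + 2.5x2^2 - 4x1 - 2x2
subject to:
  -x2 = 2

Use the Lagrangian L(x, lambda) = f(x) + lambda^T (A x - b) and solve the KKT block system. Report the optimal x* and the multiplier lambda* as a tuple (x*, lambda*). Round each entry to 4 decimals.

Form the Lagrangian:
  L(x, lambda) = (1/2) x^T Q x + c^T x + lambda^T (A x - b)
Stationarity (grad_x L = 0): Q x + c + A^T lambda = 0.
Primal feasibility: A x = b.

This gives the KKT block system:
  [ Q   A^T ] [ x     ]   [-c ]
  [ A    0  ] [ lambda ] = [ b ]

Solving the linear system:
  x*      = (1.5, -2)
  lambda* = (-10.5)
  f(x*)   = 9.5

x* = (1.5, -2), lambda* = (-10.5)


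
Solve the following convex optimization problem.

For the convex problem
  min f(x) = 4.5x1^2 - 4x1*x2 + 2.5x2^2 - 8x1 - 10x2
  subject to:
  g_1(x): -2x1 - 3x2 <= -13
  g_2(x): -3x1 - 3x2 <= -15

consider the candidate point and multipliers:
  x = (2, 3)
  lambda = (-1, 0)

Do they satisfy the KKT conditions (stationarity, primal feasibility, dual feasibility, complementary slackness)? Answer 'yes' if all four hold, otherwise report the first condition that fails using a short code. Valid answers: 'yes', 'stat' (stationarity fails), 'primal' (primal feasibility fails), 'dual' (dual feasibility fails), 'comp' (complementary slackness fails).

Gradient of f: grad f(x) = Q x + c = (-2, -3)
Constraint values g_i(x) = a_i^T x - b_i:
  g_1((2, 3)) = 0
  g_2((2, 3)) = 0
Stationarity residual: grad f(x) + sum_i lambda_i a_i = (0, 0)
  -> stationarity OK
Primal feasibility (all g_i <= 0): OK
Dual feasibility (all lambda_i >= 0): FAILS
Complementary slackness (lambda_i * g_i(x) = 0 for all i): OK

Verdict: the first failing condition is dual_feasibility -> dual.

dual


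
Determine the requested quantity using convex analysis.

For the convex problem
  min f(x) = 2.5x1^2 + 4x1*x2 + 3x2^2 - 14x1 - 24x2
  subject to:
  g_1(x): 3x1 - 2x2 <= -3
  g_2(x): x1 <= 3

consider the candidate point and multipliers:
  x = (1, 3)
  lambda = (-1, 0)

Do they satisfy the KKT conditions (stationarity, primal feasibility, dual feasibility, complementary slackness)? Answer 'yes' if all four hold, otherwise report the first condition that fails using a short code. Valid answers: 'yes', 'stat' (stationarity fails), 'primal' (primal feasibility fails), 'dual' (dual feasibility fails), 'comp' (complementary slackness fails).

Gradient of f: grad f(x) = Q x + c = (3, -2)
Constraint values g_i(x) = a_i^T x - b_i:
  g_1((1, 3)) = 0
  g_2((1, 3)) = -2
Stationarity residual: grad f(x) + sum_i lambda_i a_i = (0, 0)
  -> stationarity OK
Primal feasibility (all g_i <= 0): OK
Dual feasibility (all lambda_i >= 0): FAILS
Complementary slackness (lambda_i * g_i(x) = 0 for all i): OK

Verdict: the first failing condition is dual_feasibility -> dual.

dual


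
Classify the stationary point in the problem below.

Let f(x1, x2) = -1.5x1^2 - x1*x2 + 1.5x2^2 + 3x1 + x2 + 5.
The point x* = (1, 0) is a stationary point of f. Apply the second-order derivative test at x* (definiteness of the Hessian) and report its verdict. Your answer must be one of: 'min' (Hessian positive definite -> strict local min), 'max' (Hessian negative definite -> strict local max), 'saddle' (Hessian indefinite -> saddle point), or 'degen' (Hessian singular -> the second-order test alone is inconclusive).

Compute the Hessian H = grad^2 f:
  H = [[-3, -1], [-1, 3]]
Verify stationarity: grad f(x*) = H x* + g = (0, 0).
Eigenvalues of H: -3.1623, 3.1623.
Eigenvalues have mixed signs, so H is indefinite -> x* is a saddle point.

saddle


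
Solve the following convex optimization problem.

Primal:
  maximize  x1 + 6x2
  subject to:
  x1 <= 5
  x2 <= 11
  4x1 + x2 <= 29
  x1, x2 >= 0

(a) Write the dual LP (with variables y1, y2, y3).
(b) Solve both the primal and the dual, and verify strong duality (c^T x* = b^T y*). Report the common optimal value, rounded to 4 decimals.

The standard primal-dual pair for 'max c^T x s.t. A x <= b, x >= 0' is:
  Dual:  min b^T y  s.t.  A^T y >= c,  y >= 0.

So the dual LP is:
  minimize  5y1 + 11y2 + 29y3
  subject to:
    y1 + 4y3 >= 1
    y2 + y3 >= 6
    y1, y2, y3 >= 0

Solving the primal: x* = (4.5, 11).
  primal value c^T x* = 70.5.
Solving the dual: y* = (0, 5.75, 0.25).
  dual value b^T y* = 70.5.
Strong duality: c^T x* = b^T y*. Confirmed.

70.5


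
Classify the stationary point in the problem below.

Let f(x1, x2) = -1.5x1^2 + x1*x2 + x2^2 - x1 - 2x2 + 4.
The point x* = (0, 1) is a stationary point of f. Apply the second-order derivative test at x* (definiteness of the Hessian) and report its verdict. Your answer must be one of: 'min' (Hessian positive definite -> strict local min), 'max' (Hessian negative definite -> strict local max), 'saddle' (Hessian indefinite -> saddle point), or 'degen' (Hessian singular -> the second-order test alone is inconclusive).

Compute the Hessian H = grad^2 f:
  H = [[-3, 1], [1, 2]]
Verify stationarity: grad f(x*) = H x* + g = (0, 0).
Eigenvalues of H: -3.1926, 2.1926.
Eigenvalues have mixed signs, so H is indefinite -> x* is a saddle point.

saddle


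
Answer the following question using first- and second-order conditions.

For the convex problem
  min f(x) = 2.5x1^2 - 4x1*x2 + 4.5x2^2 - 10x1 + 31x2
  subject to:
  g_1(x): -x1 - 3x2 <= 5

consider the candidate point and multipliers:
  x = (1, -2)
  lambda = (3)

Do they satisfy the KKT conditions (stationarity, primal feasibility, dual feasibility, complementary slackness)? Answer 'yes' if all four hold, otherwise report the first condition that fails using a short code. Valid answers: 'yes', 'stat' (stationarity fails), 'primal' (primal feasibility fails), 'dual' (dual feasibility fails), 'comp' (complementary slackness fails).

Gradient of f: grad f(x) = Q x + c = (3, 9)
Constraint values g_i(x) = a_i^T x - b_i:
  g_1((1, -2)) = 0
Stationarity residual: grad f(x) + sum_i lambda_i a_i = (0, 0)
  -> stationarity OK
Primal feasibility (all g_i <= 0): OK
Dual feasibility (all lambda_i >= 0): OK
Complementary slackness (lambda_i * g_i(x) = 0 for all i): OK

Verdict: yes, KKT holds.

yes


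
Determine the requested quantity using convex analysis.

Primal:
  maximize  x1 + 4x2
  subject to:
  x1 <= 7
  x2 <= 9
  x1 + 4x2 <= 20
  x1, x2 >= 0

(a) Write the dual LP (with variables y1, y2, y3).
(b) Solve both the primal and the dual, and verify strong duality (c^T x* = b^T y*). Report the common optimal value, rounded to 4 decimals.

The standard primal-dual pair for 'max c^T x s.t. A x <= b, x >= 0' is:
  Dual:  min b^T y  s.t.  A^T y >= c,  y >= 0.

So the dual LP is:
  minimize  7y1 + 9y2 + 20y3
  subject to:
    y1 + y3 >= 1
    y2 + 4y3 >= 4
    y1, y2, y3 >= 0

Solving the primal: x* = (0, 5).
  primal value c^T x* = 20.
Solving the dual: y* = (0, 0, 1).
  dual value b^T y* = 20.
Strong duality: c^T x* = b^T y*. Confirmed.

20


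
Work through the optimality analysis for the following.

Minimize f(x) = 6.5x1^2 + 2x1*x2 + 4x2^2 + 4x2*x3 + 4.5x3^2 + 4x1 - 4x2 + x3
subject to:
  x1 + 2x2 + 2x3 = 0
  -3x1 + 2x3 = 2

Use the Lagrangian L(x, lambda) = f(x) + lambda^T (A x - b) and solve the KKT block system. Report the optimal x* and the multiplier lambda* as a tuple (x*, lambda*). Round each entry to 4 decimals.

Form the Lagrangian:
  L(x, lambda) = (1/2) x^T Q x + c^T x + lambda^T (A x - b)
Stationarity (grad_x L = 0): Q x + c + A^T lambda = 0.
Primal feasibility: A x = b.

This gives the KKT block system:
  [ Q   A^T ] [ x     ]   [-c ]
  [ A    0  ] [ lambda ] = [ b ]

Solving the linear system:
  x*      = (-0.812, 0.6241, -0.218)
  lambda* = (0.7519, -1.5188)
  f(x*)   = -1.4624

x* = (-0.812, 0.6241, -0.218), lambda* = (0.7519, -1.5188)


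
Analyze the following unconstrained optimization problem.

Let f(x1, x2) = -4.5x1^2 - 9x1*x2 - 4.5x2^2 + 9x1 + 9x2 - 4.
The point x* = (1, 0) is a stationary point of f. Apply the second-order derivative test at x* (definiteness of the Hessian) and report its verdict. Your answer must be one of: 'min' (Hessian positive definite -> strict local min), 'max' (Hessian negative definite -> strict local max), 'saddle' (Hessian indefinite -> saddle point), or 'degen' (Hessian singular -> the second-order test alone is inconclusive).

Compute the Hessian H = grad^2 f:
  H = [[-9, -9], [-9, -9]]
Verify stationarity: grad f(x*) = H x* + g = (0, 0).
Eigenvalues of H: -18, 0.
H has a zero eigenvalue (singular; negative semidefinite but not definite), so H is neither positive definite, negative definite, nor indefinite. The second-order test alone is inconclusive -> degen.
(Indeed, f is constant along the null direction of H through x*, so x* is not a strict local extremum.)

degen


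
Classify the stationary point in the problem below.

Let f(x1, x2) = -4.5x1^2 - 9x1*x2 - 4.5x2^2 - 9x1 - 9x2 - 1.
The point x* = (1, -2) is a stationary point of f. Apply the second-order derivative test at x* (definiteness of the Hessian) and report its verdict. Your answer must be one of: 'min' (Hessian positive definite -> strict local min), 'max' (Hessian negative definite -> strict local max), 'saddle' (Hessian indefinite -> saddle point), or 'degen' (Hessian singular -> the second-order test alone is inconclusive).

Compute the Hessian H = grad^2 f:
  H = [[-9, -9], [-9, -9]]
Verify stationarity: grad f(x*) = H x* + g = (0, 0).
Eigenvalues of H: -18, 0.
H has a zero eigenvalue (singular; negative semidefinite but not definite), so H is neither positive definite, negative definite, nor indefinite. The second-order test alone is inconclusive -> degen.
(Indeed, f is constant along the null direction of H through x*, so x* is not a strict local extremum.)

degen


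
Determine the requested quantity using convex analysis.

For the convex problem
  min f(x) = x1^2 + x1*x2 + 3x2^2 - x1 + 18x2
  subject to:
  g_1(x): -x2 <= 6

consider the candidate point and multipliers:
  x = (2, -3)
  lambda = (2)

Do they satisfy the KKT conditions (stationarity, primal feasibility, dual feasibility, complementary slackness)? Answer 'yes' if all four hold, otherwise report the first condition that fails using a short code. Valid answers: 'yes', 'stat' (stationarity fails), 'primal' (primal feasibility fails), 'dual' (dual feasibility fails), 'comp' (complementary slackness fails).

Gradient of f: grad f(x) = Q x + c = (0, 2)
Constraint values g_i(x) = a_i^T x - b_i:
  g_1((2, -3)) = -3
Stationarity residual: grad f(x) + sum_i lambda_i a_i = (0, 0)
  -> stationarity OK
Primal feasibility (all g_i <= 0): OK
Dual feasibility (all lambda_i >= 0): OK
Complementary slackness (lambda_i * g_i(x) = 0 for all i): FAILS

Verdict: the first failing condition is complementary_slackness -> comp.

comp
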